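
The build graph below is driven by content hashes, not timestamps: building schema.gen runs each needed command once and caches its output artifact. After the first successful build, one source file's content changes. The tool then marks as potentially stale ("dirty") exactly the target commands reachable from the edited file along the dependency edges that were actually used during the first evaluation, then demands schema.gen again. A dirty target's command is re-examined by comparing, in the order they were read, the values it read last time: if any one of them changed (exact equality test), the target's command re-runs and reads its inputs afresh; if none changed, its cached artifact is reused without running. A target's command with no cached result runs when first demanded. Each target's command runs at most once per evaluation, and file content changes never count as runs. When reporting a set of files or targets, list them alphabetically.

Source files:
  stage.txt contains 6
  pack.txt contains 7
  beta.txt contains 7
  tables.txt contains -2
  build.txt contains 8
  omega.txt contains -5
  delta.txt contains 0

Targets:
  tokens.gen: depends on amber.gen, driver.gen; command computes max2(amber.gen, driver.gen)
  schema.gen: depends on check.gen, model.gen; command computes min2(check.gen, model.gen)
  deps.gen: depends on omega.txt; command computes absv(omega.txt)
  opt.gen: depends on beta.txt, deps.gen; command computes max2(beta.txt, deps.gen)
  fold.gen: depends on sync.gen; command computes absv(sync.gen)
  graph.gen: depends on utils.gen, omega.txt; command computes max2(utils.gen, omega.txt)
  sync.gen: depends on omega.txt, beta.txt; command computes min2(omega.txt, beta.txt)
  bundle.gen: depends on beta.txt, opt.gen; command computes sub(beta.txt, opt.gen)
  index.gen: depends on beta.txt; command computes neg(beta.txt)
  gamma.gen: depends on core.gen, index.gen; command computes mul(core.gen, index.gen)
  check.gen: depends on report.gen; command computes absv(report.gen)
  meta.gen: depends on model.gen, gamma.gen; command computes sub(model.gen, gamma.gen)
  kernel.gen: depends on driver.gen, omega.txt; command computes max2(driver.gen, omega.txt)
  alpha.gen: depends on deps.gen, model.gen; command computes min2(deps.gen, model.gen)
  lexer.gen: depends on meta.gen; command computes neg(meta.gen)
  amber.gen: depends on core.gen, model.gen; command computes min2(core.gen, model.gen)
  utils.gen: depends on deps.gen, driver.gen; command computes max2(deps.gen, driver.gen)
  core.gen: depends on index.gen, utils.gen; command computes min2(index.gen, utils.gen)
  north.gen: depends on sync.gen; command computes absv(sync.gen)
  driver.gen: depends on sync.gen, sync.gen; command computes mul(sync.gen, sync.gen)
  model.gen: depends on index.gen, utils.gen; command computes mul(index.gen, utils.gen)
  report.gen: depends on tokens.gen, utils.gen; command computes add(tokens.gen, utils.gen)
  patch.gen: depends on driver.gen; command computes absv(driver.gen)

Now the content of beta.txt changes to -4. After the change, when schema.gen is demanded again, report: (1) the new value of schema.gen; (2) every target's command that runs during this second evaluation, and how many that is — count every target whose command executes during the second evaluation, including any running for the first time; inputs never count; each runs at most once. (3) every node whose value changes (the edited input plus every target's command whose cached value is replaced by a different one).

schema.gen now evaluates to 50.
Run set: amber.gen, core.gen, index.gen, model.gen, schema.gen, sync.gen, tokens.gen (7 run).
Changed values: amber.gen, beta.txt, core.gen, index.gen, model.gen, schema.gen.
The important point: at driver.gen every value read last time is unchanged, so the dirty flag clears without a run.

Initial pass — values computed on the first demand:
  deps.gen = absv(-5) = 5
  index.gen = neg(7) = -7
  sync.gen = min2(-5, 7) = -5
  driver.gen = mul(-5, -5) = 25
  utils.gen = max2(5, 25) = 25
  core.gen = min2(-7, 25) = -7
  model.gen = mul(-7, 25) = -175
  amber.gen = min2(-7, -175) = -175
  tokens.gen = max2(-175, 25) = 25
  report.gen = add(25, 25) = 50
  check.gen = absv(50) = 50
  schema.gen = min2(50, -175) = -175

Second demand — change propagation:
  index.gen: re-runs because beta.txt 7->-4; new result 4.
  sync.gen: re-runs because beta.txt 7->-4; new result -5 (unchanged).
  driver.gen: re-examined; everything it read last time is the same (sync.gen unchanged, sync.gen unchanged) — cache 25 kept, no run.
  utils.gen: re-examined; everything it read last time is the same (deps.gen unchanged, driver.gen unchanged) — cache 25 kept, no run.
  core.gen: re-runs because index.gen -7->4; new result 4.
  model.gen: re-runs because index.gen -7->4; new result 100.
  amber.gen: re-runs because core.gen -7->4; model.gen -175->100; new result 4.
  tokens.gen: re-runs because amber.gen -175->4; new result 25 (unchanged).
  report.gen: re-examined; everything it read last time is the same (tokens.gen unchanged, utils.gen unchanged) — cache 50 kept, no run.
  check.gen: re-examined; everything it read last time is the same (report.gen unchanged) — cache 50 kept, no run.
  schema.gen: re-runs because model.gen -175->100; new result 50.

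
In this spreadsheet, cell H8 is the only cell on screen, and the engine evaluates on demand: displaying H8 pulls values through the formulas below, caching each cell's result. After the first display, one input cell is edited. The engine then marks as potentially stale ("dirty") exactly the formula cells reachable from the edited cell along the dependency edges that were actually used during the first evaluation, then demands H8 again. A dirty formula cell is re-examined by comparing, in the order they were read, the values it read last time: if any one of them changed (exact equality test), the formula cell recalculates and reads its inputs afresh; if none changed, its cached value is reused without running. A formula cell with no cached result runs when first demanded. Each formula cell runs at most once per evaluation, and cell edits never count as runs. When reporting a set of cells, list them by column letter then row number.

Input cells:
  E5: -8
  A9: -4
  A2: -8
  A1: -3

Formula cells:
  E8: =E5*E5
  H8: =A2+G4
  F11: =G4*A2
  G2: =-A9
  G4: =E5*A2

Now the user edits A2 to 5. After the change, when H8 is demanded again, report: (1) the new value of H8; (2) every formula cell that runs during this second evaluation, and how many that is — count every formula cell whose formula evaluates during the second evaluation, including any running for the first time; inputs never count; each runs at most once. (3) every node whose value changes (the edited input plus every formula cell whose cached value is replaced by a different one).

H8 now evaluates to -35.
Run set: G4, H8 (2 run).
Changed values: A2, G4, H8.

Initial pass — values computed on the first demand:
  G4 = -8 * -8 = 64
  H8 = -8 + 64 = 56

Second demand — change propagation:
  G4: re-runs because A2 -8->5; new result -40.
  H8: re-runs because A2 -8->5; G4 64->-40; new result -35.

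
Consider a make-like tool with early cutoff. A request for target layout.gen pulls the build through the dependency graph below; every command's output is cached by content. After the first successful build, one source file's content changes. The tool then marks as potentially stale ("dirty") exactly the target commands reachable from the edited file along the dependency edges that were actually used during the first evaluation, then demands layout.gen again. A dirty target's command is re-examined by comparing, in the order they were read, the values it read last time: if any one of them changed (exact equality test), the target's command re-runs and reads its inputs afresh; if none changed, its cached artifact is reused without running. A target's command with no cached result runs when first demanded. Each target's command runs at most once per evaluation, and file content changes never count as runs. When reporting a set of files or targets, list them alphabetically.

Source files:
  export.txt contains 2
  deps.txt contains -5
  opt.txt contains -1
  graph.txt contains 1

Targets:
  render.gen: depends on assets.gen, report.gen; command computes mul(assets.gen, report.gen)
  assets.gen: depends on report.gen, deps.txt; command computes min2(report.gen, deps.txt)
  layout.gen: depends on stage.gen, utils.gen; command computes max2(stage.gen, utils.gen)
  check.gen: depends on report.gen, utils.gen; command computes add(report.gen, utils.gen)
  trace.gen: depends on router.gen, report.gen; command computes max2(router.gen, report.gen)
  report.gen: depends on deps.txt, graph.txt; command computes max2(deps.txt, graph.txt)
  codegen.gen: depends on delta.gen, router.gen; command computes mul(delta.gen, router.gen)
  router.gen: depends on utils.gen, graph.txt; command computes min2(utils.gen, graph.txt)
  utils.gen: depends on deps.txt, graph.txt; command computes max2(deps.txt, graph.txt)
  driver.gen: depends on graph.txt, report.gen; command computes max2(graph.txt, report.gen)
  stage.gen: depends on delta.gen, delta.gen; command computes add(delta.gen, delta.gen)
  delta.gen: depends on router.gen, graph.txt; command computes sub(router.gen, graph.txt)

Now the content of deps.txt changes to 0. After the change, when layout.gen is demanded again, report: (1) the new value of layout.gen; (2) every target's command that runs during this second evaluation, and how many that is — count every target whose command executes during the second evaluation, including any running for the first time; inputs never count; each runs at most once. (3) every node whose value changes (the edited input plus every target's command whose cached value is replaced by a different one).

Demanding layout.gen again yields 1.
1 target commands run: utils.gen.
The nodes whose values change: deps.txt.
Note the absorption at utils.gen: it re-runs yet its value is the same, leaving the output's value untouched.

First demand of the output computes:
  utils.gen = max2(-5, 1) = 1
  router.gen = min2(1, 1) = 1
  delta.gen = sub(1, 1) = 0
  stage.gen = add(0, 0) = 0
  layout.gen = max2(0, 1) = 1

After the edit, cleaning proceeds:
  utils.gen: a read changed (deps.txt -5->0) — executes, giving 1 — identical to its old value.
  router.gen: dirty, but its reads are unchanged (utils.gen unchanged, graph.txt unchanged); cached 1 stands.
  delta.gen: dirty, but its reads are unchanged (router.gen unchanged, graph.txt unchanged); cached 0 stands.
  stage.gen: dirty, but its reads are unchanged (delta.gen unchanged, delta.gen unchanged); cached 0 stands.
  layout.gen: dirty, but its reads are unchanged (stage.gen unchanged, utils.gen unchanged); cached 1 stands.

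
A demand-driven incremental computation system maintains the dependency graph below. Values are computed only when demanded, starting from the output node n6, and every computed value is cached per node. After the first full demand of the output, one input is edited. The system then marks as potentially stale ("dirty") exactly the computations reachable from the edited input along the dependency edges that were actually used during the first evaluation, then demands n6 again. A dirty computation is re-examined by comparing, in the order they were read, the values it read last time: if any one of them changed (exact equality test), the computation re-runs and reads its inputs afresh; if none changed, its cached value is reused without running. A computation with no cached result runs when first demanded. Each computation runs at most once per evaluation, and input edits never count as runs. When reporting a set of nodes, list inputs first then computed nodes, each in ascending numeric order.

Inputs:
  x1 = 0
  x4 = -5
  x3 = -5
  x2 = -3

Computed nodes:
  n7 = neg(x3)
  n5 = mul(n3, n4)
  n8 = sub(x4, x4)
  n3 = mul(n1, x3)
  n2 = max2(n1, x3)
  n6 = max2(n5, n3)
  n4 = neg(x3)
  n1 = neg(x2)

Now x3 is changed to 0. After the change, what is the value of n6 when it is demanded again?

New value of n6: 0.

First evaluation (everything demanded from the output):
  n1 = neg(-3) = 3
  n3 = mul(3, -5) = -15
  n4 = neg(-5) = 5
  n5 = mul(-15, 5) = -75
  n6 = max2(-75, -15) = -15

Propagation after the edit:
  n3: runs — x3 -5->0; result 0.
  n4: runs — x3 -5->0; result 0.
  n5: runs — n3 -15->0; n4 5->0; result 0.
  n6: runs — n5 -75->0; n3 -15->0; result 0.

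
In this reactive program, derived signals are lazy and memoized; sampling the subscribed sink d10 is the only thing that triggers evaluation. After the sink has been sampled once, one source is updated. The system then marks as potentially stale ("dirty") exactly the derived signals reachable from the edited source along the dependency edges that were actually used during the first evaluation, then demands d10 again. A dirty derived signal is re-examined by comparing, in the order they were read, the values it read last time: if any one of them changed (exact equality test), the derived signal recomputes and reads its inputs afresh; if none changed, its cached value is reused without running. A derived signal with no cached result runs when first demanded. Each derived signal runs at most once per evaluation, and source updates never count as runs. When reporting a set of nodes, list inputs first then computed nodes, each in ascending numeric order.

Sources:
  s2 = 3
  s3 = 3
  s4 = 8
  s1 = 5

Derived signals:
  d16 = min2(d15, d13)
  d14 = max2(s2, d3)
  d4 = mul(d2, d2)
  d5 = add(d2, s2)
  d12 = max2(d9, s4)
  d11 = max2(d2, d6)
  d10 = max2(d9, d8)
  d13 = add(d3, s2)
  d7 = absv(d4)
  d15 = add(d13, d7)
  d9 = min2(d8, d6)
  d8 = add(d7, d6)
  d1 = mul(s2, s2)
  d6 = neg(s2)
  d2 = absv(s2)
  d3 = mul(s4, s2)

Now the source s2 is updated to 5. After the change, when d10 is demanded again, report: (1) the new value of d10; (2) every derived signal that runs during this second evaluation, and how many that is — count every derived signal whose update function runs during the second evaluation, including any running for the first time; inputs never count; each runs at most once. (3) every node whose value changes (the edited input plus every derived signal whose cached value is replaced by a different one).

Demanding d10 again yields 20.
7 derived signals run: d2, d4, d6, d7, d8, d9, d10.
The nodes whose values change: s2, d2, d4, d6, d7, d8, d9, d10.

First demand of the output computes:
  d2 = absv(3) = 3
  d4 = mul(3, 3) = 9
  d6 = neg(3) = -3
  d7 = absv(9) = 9
  d8 = add(9, -3) = 6
  d9 = min2(6, -3) = -3
  d10 = max2(-3, 6) = 6

After the edit, cleaning proceeds:
  d2: a read changed (s2 3->5) — executes, giving 5.
  d4: a read changed (d2 3->5; d2 3->5) — executes, giving 25.
  d6: a read changed (s2 3->5) — executes, giving -5.
  d7: a read changed (d4 9->25) — executes, giving 25.
  d8: a read changed (d7 9->25; d6 -3->-5) — executes, giving 20.
  d9: a read changed (d8 6->20; d6 -3->-5) — executes, giving -5.
  d10: a read changed (d9 -3->-5; d8 6->20) — executes, giving 20.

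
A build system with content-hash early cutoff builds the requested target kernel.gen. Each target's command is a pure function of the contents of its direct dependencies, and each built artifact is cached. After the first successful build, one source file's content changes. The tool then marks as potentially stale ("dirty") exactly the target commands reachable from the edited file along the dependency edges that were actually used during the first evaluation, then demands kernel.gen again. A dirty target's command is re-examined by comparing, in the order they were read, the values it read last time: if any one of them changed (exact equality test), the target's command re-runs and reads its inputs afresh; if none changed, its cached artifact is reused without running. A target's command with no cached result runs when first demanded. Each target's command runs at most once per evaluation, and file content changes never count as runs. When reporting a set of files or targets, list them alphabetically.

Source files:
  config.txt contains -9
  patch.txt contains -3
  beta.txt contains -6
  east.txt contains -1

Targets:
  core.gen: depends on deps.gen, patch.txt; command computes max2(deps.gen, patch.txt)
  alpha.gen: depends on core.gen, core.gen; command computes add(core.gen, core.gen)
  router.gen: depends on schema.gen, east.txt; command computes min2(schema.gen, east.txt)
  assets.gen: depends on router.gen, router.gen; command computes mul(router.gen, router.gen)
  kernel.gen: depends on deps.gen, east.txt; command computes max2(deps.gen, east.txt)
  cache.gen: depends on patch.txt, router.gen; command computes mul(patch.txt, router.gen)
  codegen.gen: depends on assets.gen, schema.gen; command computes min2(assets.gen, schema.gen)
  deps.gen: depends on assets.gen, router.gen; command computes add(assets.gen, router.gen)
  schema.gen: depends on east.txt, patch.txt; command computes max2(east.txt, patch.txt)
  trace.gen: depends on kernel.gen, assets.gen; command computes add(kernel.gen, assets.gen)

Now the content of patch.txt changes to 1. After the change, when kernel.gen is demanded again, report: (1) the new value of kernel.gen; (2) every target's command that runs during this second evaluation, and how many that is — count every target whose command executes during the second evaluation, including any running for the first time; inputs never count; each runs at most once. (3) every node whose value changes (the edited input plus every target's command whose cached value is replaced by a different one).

New value of kernel.gen: 0.
Target commands that run: router.gen, schema.gen — 2 in total.
Values that change: patch.txt, schema.gen.
Key observation: the change is absorbed at router.gen — it re-runs but produces the same value, and the output's value is unchanged.

First evaluation (everything demanded from the output):
  schema.gen = max2(-1, -3) = -1
  router.gen = min2(-1, -1) = -1
  assets.gen = mul(-1, -1) = 1
  deps.gen = add(1, -1) = 0
  kernel.gen = max2(0, -1) = 0

Propagation after the edit:
  schema.gen: runs — patch.txt -3->1; result 1.
  router.gen: runs — schema.gen -1->1; result -1 (same value as before).
  assets.gen: checked — values it read are unchanged (router.gen unchanged, router.gen unchanged); reused cached 1 without running.
  deps.gen: checked — values it read are unchanged (assets.gen unchanged, router.gen unchanged); reused cached 0 without running.
  kernel.gen: checked — values it read are unchanged (deps.gen unchanged, east.txt unchanged); reused cached 0 without running.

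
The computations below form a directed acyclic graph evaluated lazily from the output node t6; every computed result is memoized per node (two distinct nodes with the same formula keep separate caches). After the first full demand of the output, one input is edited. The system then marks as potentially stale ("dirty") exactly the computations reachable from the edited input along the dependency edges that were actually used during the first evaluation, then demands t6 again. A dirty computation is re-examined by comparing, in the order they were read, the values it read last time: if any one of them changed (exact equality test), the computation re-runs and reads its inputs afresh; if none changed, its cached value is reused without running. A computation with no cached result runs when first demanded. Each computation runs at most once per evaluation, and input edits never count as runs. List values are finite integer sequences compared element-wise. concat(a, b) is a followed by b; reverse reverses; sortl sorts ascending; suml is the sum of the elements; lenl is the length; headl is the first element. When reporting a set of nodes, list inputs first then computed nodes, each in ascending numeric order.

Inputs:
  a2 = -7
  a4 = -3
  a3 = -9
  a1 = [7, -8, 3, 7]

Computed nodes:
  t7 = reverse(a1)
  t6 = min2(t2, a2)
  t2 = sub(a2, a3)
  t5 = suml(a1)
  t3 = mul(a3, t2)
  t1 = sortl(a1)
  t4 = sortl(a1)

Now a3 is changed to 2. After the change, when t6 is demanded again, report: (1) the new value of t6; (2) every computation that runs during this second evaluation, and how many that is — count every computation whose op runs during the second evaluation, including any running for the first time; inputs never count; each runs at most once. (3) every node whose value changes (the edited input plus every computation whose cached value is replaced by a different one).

Demanding t6 again yields -9.
2 computations run: t2, t6.
The nodes whose values change: a3, t2, t6.

First demand of the output computes:
  t2 = sub(-7, -9) = 2
  t6 = min2(2, -7) = -7

After the edit, cleaning proceeds:
  t2: a read changed (a3 -9->2) — executes, giving -9.
  t6: a read changed (t2 2->-9) — executes, giving -9.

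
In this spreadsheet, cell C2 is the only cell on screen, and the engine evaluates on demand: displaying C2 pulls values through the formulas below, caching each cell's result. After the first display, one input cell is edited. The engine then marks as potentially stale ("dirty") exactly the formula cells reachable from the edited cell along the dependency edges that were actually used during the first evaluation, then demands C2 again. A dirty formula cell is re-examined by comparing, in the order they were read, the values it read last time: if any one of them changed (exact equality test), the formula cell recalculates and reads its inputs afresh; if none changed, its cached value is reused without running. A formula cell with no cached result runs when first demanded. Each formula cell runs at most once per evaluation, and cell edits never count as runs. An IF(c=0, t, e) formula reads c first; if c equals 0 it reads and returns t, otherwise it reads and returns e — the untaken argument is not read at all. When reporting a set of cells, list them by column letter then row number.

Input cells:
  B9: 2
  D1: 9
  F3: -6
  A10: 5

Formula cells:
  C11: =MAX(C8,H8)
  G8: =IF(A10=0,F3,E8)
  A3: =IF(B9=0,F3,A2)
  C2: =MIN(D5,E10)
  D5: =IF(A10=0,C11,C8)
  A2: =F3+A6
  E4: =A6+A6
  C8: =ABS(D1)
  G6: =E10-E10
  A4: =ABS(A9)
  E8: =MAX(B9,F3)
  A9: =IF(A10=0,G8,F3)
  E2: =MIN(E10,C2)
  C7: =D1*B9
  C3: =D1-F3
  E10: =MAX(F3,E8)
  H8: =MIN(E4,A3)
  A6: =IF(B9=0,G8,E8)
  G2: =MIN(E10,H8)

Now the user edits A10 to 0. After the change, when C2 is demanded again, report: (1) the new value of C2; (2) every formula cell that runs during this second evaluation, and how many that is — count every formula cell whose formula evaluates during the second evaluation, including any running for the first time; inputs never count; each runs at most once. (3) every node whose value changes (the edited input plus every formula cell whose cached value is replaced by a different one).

Initial pass — values computed on the first demand:
  C8 = ABS(9) = 9
  D5 = IF(A10=0: A10=5 -> else branch C8) = 9
  E8 = MAX(2, -6) = 2
  E10 = MAX(-6, 2) = 2
  C2 = MIN(9, 2) = 2

Second demand — change propagation:
  A6: newly demanded (no cache) — executes and yields 2.
  A2: newly demanded (no cache) — executes and yields -4.
  A3: newly demanded (no cache) — executes and yields -4.
  E4: newly demanded (no cache) — executes and yields 4.
  H8: newly demanded (no cache) — executes and yields -4.
  C11: newly demanded (no cache) — executes and yields 9.
  D5: re-runs because A10 5->0; new result 9 (unchanged).
  C2: re-examined; everything it read last time is the same (D5 unchanged, E10 unchanged) — cache 2 kept, no run.

The important point: the flipped condition pulls in fresh nodes; A2, A3, A6, C11, E4, H8 run for the first time.

C2 now evaluates to 2.
Run set: A2, A3, A6, C11, D5, E4, H8 (7 run).
Changed values: A10.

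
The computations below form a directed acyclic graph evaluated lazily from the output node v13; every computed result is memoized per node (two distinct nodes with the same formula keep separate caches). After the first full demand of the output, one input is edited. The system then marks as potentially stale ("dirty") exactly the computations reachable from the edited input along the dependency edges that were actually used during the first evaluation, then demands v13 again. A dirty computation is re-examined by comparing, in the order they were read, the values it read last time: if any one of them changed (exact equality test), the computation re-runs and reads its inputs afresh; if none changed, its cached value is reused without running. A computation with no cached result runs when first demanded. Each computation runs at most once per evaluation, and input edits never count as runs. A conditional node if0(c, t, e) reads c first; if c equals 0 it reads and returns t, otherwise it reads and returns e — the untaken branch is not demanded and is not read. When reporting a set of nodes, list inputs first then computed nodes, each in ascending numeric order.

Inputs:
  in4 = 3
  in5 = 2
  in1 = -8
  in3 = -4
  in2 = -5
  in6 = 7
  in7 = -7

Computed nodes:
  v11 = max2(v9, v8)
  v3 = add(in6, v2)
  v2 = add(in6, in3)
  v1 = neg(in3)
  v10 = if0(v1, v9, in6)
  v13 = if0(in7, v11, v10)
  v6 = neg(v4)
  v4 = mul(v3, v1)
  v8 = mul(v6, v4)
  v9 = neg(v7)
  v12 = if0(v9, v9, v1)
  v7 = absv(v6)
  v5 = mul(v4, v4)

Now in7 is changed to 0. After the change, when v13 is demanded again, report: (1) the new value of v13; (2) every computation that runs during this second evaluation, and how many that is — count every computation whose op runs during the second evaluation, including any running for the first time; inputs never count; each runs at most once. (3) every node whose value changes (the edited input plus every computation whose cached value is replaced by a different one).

Demanding v13 again yields -40.
9 computations run: v2, v3, v4, v6, v7, v8, v9, v11, v13.
The nodes whose values change: in7, v13.
Note the branch switch — v2, v3, v4, v6, v7, v8, v9, v11 had no cache and run now for the first time.

First demand of the output computes:
  v1 = neg(-4) = 4
  v10 = if0(v1=4 -> else branch in6) = 7
  v13 = if0(in7=-7 -> else branch v10) = 7

After the edit, cleaning proceeds:
  v2: had never run; runs now, result 3.
  v3: had never run; runs now, result 10.
  v4: had never run; runs now, result 40.
  v6: had never run; runs now, result -40.
  v7: had never run; runs now, result 40.
  v8: had never run; runs now, result -1600.
  v9: had never run; runs now, result -40.
  v11: had never run; runs now, result -40.
  v13: a read changed (in7 -7->0) — executes, giving -40.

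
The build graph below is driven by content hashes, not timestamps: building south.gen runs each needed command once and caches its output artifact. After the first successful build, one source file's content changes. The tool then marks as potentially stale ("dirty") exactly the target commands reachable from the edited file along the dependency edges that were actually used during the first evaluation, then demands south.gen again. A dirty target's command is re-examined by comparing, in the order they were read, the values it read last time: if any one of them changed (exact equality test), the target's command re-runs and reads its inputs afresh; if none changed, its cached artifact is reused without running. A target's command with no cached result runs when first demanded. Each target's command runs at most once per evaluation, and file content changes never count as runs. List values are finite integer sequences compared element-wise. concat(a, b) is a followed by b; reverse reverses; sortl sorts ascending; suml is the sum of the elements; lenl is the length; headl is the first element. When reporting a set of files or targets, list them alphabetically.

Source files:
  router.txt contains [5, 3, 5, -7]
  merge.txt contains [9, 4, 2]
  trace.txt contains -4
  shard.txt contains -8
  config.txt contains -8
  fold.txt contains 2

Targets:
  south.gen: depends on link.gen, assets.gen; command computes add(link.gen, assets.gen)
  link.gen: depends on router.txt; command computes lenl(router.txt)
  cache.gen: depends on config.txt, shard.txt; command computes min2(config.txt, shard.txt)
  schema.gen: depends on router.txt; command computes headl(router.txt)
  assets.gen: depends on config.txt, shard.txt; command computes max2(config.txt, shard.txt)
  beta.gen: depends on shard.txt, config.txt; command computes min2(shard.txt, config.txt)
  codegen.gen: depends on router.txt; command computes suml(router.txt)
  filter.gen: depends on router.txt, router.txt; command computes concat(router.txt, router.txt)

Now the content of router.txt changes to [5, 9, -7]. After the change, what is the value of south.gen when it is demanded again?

Initial pass — values computed on the first demand:
  assets.gen = max2(-8, -8) = -8
  link.gen = lenl([5, 3, 5, -7]) = 4
  south.gen = add(4, -8) = -4

Second demand — change propagation:
  link.gen: re-runs because router.txt [5, 3, 5, -7]->[5, 9, -7]; new result 3.
  south.gen: re-runs because link.gen 4->3; new result -5.

south.gen now evaluates to -5.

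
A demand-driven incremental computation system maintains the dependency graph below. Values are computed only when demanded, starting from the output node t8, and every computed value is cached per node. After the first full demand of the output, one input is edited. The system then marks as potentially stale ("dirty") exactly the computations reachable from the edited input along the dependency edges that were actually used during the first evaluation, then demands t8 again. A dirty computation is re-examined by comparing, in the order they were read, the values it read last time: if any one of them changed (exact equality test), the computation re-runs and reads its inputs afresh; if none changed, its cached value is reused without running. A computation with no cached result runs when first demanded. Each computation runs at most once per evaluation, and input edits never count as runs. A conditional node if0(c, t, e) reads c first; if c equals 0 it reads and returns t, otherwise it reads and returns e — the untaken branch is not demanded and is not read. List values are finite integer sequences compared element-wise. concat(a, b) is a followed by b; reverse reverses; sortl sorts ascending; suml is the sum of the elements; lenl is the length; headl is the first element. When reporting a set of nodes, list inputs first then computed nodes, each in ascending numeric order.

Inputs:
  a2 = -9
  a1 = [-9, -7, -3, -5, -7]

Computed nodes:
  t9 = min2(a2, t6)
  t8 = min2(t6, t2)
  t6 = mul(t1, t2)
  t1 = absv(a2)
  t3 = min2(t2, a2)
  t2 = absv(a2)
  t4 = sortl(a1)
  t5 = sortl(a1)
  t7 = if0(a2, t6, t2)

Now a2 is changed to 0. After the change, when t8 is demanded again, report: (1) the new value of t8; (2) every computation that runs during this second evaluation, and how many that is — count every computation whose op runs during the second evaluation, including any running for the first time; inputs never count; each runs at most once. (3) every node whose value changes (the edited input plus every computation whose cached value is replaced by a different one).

First evaluation (everything demanded from the output):
  t1 = absv(-9) = 9
  t2 = absv(-9) = 9
  t6 = mul(9, 9) = 81
  t8 = min2(81, 9) = 9

Propagation after the edit:
  t1: runs — a2 -9->0; result 0.
  t2: runs — a2 -9->0; result 0.
  t6: runs — t1 9->0; t2 9->0; result 0.
  t8: runs — t6 81->0; t2 9->0; result 0.

New value of t8: 0.
Computations that run: t1, t2, t6, t8 — 4 in total.
Values that change: a2, t1, t2, t6, t8.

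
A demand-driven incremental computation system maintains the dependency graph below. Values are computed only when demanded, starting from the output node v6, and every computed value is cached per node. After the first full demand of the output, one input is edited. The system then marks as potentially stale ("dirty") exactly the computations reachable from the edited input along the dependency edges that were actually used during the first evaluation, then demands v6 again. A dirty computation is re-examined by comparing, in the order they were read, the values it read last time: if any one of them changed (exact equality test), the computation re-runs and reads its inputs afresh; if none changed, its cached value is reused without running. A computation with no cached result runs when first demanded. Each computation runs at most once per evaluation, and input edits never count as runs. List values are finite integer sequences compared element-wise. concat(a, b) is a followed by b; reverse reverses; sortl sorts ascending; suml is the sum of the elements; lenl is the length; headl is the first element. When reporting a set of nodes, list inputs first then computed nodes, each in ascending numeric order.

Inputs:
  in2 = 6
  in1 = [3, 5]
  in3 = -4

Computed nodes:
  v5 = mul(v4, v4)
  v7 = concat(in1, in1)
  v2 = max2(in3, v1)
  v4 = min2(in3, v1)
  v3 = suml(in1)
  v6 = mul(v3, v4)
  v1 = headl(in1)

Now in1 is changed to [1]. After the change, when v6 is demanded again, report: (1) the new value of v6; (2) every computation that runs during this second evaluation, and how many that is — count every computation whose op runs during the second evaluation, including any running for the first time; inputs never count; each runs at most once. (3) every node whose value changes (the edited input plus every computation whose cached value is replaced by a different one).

First evaluation (everything demanded from the output):
  v1 = headl([3, 5]) = 3
  v3 = suml([3, 5]) = 8
  v4 = min2(-4, 3) = -4
  v6 = mul(8, -4) = -32

Propagation after the edit:
  v1: runs — in1 [3, 5]->[1]; result 1.
  v3: runs — in1 [3, 5]->[1]; result 1.
  v4: runs — v1 3->1; result -4 (same value as before).
  v6: runs — v3 8->1; result -4.

New value of v6: -4.
Computations that run: v1, v3, v4, v6 — 4 in total.
Values that change: in1, v1, v3, v6.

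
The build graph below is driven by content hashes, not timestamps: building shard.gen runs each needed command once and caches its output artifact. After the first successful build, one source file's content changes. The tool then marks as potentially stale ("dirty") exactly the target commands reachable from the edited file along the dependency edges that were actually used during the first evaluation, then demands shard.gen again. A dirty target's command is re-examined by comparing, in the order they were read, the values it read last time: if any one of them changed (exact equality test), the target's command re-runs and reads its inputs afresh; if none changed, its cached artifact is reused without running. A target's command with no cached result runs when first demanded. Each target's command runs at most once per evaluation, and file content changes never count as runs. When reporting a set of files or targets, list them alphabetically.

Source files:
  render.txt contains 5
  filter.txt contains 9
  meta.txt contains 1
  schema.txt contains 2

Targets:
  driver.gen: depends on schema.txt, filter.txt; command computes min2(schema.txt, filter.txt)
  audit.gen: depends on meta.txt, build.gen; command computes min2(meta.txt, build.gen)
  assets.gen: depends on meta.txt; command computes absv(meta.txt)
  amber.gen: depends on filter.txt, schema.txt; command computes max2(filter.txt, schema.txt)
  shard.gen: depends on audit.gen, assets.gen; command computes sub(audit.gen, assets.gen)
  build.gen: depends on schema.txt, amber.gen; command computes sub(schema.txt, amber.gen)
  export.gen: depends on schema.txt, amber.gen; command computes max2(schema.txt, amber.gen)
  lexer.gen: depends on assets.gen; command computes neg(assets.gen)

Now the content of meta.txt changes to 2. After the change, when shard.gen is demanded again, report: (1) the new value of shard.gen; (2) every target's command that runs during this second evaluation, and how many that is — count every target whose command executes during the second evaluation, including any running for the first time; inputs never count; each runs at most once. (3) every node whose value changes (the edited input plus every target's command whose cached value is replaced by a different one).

Initial pass — values computed on the first demand:
  amber.gen = max2(9, 2) = 9
  assets.gen = absv(1) = 1
  build.gen = sub(2, 9) = -7
  audit.gen = min2(1, -7) = -7
  shard.gen = sub(-7, 1) = -8

Second demand — change propagation:
  assets.gen: re-runs because meta.txt 1->2; new result 2.
  audit.gen: re-runs because meta.txt 1->2; new result -7 (unchanged).
  shard.gen: re-runs because assets.gen 1->2; new result -9.

shard.gen now evaluates to -9.
Run set: assets.gen, audit.gen, shard.gen (3 run).
Changed values: assets.gen, meta.txt, shard.gen.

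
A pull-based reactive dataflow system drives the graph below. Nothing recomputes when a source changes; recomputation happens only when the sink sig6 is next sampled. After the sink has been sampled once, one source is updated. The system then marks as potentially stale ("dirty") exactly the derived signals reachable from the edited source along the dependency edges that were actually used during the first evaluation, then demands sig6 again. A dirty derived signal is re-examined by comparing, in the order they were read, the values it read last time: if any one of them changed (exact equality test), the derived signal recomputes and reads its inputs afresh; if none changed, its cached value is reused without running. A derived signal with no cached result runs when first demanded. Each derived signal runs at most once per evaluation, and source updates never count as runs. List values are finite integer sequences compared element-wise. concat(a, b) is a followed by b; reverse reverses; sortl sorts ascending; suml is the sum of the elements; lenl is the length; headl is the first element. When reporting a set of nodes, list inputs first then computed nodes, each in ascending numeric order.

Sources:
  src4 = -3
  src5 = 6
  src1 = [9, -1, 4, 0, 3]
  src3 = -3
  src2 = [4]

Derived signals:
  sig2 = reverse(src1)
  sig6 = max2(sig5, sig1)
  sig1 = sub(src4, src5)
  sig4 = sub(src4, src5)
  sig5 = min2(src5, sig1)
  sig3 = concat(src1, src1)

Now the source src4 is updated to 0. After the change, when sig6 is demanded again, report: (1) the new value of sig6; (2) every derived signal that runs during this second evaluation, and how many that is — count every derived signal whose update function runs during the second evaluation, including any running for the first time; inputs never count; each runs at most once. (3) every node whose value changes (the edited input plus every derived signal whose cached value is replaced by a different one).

First evaluation (everything demanded from the output):
  sig1 = sub(-3, 6) = -9
  sig5 = min2(6, -9) = -9
  sig6 = max2(-9, -9) = -9

Propagation after the edit:
  sig1: runs — src4 -3->0; result -6.
  sig5: runs — sig1 -9->-6; result -6.
  sig6: runs — sig5 -9->-6; sig1 -9->-6; result -6.

New value of sig6: -6.
Derived signals that run: sig1, sig5, sig6 — 3 in total.
Values that change: src4, sig1, sig5, sig6.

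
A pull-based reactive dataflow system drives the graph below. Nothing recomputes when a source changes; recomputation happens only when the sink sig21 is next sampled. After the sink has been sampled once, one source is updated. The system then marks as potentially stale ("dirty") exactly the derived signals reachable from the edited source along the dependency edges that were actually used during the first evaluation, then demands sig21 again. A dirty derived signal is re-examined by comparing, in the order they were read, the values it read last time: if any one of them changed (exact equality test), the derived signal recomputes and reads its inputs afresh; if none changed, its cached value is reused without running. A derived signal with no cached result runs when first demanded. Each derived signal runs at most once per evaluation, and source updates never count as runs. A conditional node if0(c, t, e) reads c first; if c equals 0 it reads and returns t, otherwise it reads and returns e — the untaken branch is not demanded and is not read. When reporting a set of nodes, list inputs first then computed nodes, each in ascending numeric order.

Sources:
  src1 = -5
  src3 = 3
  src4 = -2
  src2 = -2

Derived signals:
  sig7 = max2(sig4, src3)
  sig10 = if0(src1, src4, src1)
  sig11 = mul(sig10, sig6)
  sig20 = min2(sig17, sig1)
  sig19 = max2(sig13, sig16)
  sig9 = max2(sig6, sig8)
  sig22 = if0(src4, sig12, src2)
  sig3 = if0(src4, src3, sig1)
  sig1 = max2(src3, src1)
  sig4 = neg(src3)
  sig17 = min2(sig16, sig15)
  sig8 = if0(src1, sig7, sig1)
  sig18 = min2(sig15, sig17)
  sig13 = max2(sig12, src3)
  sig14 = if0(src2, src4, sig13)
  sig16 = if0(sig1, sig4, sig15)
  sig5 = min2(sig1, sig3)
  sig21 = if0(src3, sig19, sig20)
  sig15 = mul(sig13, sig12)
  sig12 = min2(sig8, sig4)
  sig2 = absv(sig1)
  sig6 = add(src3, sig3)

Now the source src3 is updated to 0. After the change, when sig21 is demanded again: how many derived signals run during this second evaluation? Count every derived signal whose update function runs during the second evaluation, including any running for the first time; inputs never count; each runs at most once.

First evaluation (everything demanded from the output):
  sig1 = max2(3, -5) = 3
  sig4 = neg(3) = -3
  sig8 = if0(src1=-5 -> else branch sig1) = 3
  sig12 = min2(3, -3) = -3
  sig13 = max2(-3, 3) = 3
  sig15 = mul(3, -3) = -9
  sig16 = if0(sig1=3 -> else branch sig15) = -9
  sig17 = min2(-9, -9) = -9
  sig20 = min2(-9, 3) = -9
  sig21 = if0(src3=3 -> else branch sig20) = -9

Propagation after the edit:
  sig1: runs — src3 3->0; result 0.
  sig4: runs — src3 3->0; result 0.
  sig8: runs — sig1 3->0; result 0.
  sig12: runs — sig8 3->0; sig4 -3->0; result 0.
  sig13: runs — sig12 -3->0; src3 3->0; result 0.
  sig15: marked dirty but never re-examined — demand shifted away from it.
  sig16: runs — sig1 3->0; result 0.
  sig17: marked dirty but never re-examined — demand shifted away from it.
  sig19: demanded for the first time — runs, produces 0.
  sig20: marked dirty but never re-examined — demand shifted away from it.
  sig21: runs — src3 3->0; result 0.

Key observation: a condition flipped, so demand moved to the other branch — sig15, sig17, sig20 are never re-examined.

Derived signals that run: sig1, sig4, sig8, sig12, sig13, sig16, sig19, sig21 — 8 in total.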